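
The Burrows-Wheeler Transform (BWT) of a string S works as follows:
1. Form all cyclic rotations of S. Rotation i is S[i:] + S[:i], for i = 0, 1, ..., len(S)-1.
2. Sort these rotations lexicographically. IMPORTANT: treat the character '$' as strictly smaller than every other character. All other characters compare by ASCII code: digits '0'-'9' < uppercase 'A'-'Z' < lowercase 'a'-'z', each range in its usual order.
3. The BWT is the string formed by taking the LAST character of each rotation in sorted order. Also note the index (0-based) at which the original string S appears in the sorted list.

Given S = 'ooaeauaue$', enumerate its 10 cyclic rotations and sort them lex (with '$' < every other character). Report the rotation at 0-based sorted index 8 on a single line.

Answer: uaue$ooaea

Derivation:
All 10 rotations (rotation i = S[i:]+S[:i]):
  rot[0] = ooaeauaue$
  rot[1] = oaeauaue$o
  rot[2] = aeauaue$oo
  rot[3] = eauaue$ooa
  rot[4] = auaue$ooae
  rot[5] = uaue$ooaea
  rot[6] = aue$ooaeau
  rot[7] = ue$ooaeaua
  rot[8] = e$ooaeauau
  rot[9] = $ooaeauaue
Sorted (with $ < everything):
  sorted[0] = $ooaeauaue
  sorted[1] = aeauaue$oo
  sorted[2] = auaue$ooae
  sorted[3] = aue$ooaeau
  sorted[4] = e$ooaeauau
  sorted[5] = eauaue$ooa
  sorted[6] = oaeauaue$o
  sorted[7] = ooaeauaue$
  sorted[8] = uaue$ooaea
  sorted[9] = ue$ooaeaua
sorted[8] = uaue$ooaea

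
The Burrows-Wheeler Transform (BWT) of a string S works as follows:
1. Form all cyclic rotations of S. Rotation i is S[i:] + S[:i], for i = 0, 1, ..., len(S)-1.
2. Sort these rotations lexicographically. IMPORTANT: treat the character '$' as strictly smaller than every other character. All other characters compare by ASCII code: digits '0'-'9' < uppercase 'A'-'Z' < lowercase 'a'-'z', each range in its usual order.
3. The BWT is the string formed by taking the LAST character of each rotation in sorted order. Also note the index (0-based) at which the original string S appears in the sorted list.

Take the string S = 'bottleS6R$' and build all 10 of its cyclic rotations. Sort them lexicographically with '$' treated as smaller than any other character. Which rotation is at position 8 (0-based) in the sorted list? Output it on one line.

All 10 rotations (rotation i = S[i:]+S[:i]):
  rot[0] = bottleS6R$
  rot[1] = ottleS6R$b
  rot[2] = ttleS6R$bo
  rot[3] = tleS6R$bot
  rot[4] = leS6R$bott
  rot[5] = eS6R$bottl
  rot[6] = S6R$bottle
  rot[7] = 6R$bottleS
  rot[8] = R$bottleS6
  rot[9] = $bottleS6R
Sorted (with $ < everything):
  sorted[0] = $bottleS6R
  sorted[1] = 6R$bottleS
  sorted[2] = R$bottleS6
  sorted[3] = S6R$bottle
  sorted[4] = bottleS6R$
  sorted[5] = eS6R$bottl
  sorted[6] = leS6R$bott
  sorted[7] = ottleS6R$b
  sorted[8] = tleS6R$bot
  sorted[9] = ttleS6R$bo
sorted[8] = tleS6R$bot

Answer: tleS6R$bot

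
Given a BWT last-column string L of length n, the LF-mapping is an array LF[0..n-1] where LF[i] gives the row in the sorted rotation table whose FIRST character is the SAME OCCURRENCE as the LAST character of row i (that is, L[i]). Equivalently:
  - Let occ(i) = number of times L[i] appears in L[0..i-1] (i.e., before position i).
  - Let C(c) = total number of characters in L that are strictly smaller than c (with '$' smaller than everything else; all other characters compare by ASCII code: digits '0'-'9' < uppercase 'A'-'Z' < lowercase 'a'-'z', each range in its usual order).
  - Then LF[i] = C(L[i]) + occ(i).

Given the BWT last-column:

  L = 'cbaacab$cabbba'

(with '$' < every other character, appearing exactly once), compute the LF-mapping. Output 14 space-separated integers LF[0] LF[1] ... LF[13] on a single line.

Char counts: '$':1, 'a':5, 'b':5, 'c':3
C (first-col start): C('$')=0, C('a')=1, C('b')=6, C('c')=11
L[0]='c': occ=0, LF[0]=C('c')+0=11+0=11
L[1]='b': occ=0, LF[1]=C('b')+0=6+0=6
L[2]='a': occ=0, LF[2]=C('a')+0=1+0=1
L[3]='a': occ=1, LF[3]=C('a')+1=1+1=2
L[4]='c': occ=1, LF[4]=C('c')+1=11+1=12
L[5]='a': occ=2, LF[5]=C('a')+2=1+2=3
L[6]='b': occ=1, LF[6]=C('b')+1=6+1=7
L[7]='$': occ=0, LF[7]=C('$')+0=0+0=0
L[8]='c': occ=2, LF[8]=C('c')+2=11+2=13
L[9]='a': occ=3, LF[9]=C('a')+3=1+3=4
L[10]='b': occ=2, LF[10]=C('b')+2=6+2=8
L[11]='b': occ=3, LF[11]=C('b')+3=6+3=9
L[12]='b': occ=4, LF[12]=C('b')+4=6+4=10
L[13]='a': occ=4, LF[13]=C('a')+4=1+4=5

Answer: 11 6 1 2 12 3 7 0 13 4 8 9 10 5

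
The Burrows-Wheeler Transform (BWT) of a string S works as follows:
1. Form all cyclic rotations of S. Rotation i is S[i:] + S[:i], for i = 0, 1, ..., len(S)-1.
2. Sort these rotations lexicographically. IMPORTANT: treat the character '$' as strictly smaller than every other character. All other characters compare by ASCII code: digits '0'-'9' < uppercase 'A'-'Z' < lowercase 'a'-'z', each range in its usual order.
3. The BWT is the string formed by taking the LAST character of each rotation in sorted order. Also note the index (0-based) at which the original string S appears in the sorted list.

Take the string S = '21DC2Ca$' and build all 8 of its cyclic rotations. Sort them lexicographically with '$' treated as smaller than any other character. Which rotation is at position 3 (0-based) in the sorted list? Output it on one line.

Answer: 2Ca$21DC

Derivation:
All 8 rotations (rotation i = S[i:]+S[:i]):
  rot[0] = 21DC2Ca$
  rot[1] = 1DC2Ca$2
  rot[2] = DC2Ca$21
  rot[3] = C2Ca$21D
  rot[4] = 2Ca$21DC
  rot[5] = Ca$21DC2
  rot[6] = a$21DC2C
  rot[7] = $21DC2Ca
Sorted (with $ < everything):
  sorted[0] = $21DC2Ca
  sorted[1] = 1DC2Ca$2
  sorted[2] = 21DC2Ca$
  sorted[3] = 2Ca$21DC
  sorted[4] = C2Ca$21D
  sorted[5] = Ca$21DC2
  sorted[6] = DC2Ca$21
  sorted[7] = a$21DC2C
sorted[3] = 2Ca$21DC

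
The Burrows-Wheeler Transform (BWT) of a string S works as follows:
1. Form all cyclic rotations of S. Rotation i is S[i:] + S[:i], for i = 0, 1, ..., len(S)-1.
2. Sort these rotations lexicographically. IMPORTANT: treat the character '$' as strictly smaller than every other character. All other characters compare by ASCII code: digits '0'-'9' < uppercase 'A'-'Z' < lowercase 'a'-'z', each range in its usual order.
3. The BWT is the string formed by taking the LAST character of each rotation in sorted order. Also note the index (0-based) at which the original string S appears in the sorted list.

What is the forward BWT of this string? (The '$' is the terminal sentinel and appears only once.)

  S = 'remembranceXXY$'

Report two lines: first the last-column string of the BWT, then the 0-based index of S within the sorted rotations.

All 15 rotations (rotation i = S[i:]+S[:i]):
  rot[0] = remembranceXXY$
  rot[1] = emembranceXXY$r
  rot[2] = membranceXXY$re
  rot[3] = embranceXXY$rem
  rot[4] = mbranceXXY$reme
  rot[5] = branceXXY$remem
  rot[6] = ranceXXY$rememb
  rot[7] = anceXXY$remembr
  rot[8] = nceXXY$remembra
  rot[9] = ceXXY$remembran
  rot[10] = eXXY$remembranc
  rot[11] = XXY$remembrance
  rot[12] = XY$remembranceX
  rot[13] = Y$remembranceXX
  rot[14] = $remembranceXXY
Sorted (with $ < everything):
  sorted[0] = $remembranceXXY  (last char: 'Y')
  sorted[1] = XXY$remembrance  (last char: 'e')
  sorted[2] = XY$remembranceX  (last char: 'X')
  sorted[3] = Y$remembranceXX  (last char: 'X')
  sorted[4] = anceXXY$remembr  (last char: 'r')
  sorted[5] = branceXXY$remem  (last char: 'm')
  sorted[6] = ceXXY$remembran  (last char: 'n')
  sorted[7] = eXXY$remembranc  (last char: 'c')
  sorted[8] = embranceXXY$rem  (last char: 'm')
  sorted[9] = emembranceXXY$r  (last char: 'r')
  sorted[10] = mbranceXXY$reme  (last char: 'e')
  sorted[11] = membranceXXY$re  (last char: 'e')
  sorted[12] = nceXXY$remembra  (last char: 'a')
  sorted[13] = ranceXXY$rememb  (last char: 'b')
  sorted[14] = remembranceXXY$  (last char: '$')
Last column: YeXXrmncmreeab$
Original string S is at sorted index 14

Answer: YeXXrmncmreeab$
14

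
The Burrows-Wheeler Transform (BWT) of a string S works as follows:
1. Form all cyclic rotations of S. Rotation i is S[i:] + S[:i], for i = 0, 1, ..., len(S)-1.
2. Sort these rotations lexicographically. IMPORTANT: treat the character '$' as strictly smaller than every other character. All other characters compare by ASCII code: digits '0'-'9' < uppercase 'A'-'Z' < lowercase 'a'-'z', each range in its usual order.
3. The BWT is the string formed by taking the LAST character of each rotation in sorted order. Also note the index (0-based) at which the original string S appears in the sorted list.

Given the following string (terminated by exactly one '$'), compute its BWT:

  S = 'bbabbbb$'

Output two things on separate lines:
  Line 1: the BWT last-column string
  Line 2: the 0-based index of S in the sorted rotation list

All 8 rotations (rotation i = S[i:]+S[:i]):
  rot[0] = bbabbbb$
  rot[1] = babbbb$b
  rot[2] = abbbb$bb
  rot[3] = bbbb$bba
  rot[4] = bbb$bbab
  rot[5] = bb$bbabb
  rot[6] = b$bbabbb
  rot[7] = $bbabbbb
Sorted (with $ < everything):
  sorted[0] = $bbabbbb  (last char: 'b')
  sorted[1] = abbbb$bb  (last char: 'b')
  sorted[2] = b$bbabbb  (last char: 'b')
  sorted[3] = babbbb$b  (last char: 'b')
  sorted[4] = bb$bbabb  (last char: 'b')
  sorted[5] = bbabbbb$  (last char: '$')
  sorted[6] = bbb$bbab  (last char: 'b')
  sorted[7] = bbbb$bba  (last char: 'a')
Last column: bbbbb$ba
Original string S is at sorted index 5

Answer: bbbbb$ba
5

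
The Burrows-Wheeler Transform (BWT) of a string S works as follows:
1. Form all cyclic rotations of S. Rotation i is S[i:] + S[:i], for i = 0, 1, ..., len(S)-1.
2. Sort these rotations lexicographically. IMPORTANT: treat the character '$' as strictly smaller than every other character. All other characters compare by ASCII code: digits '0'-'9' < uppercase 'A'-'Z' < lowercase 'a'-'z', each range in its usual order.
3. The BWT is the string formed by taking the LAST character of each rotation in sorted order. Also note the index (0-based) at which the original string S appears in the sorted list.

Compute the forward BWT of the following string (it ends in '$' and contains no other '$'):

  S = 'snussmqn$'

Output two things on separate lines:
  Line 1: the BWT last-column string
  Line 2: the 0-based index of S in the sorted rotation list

All 9 rotations (rotation i = S[i:]+S[:i]):
  rot[0] = snussmqn$
  rot[1] = nussmqn$s
  rot[2] = ussmqn$sn
  rot[3] = ssmqn$snu
  rot[4] = smqn$snus
  rot[5] = mqn$snuss
  rot[6] = qn$snussm
  rot[7] = n$snussmq
  rot[8] = $snussmqn
Sorted (with $ < everything):
  sorted[0] = $snussmqn  (last char: 'n')
  sorted[1] = mqn$snuss  (last char: 's')
  sorted[2] = n$snussmq  (last char: 'q')
  sorted[3] = nussmqn$s  (last char: 's')
  sorted[4] = qn$snussm  (last char: 'm')
  sorted[5] = smqn$snus  (last char: 's')
  sorted[6] = snussmqn$  (last char: '$')
  sorted[7] = ssmqn$snu  (last char: 'u')
  sorted[8] = ussmqn$sn  (last char: 'n')
Last column: nsqsms$un
Original string S is at sorted index 6

Answer: nsqsms$un
6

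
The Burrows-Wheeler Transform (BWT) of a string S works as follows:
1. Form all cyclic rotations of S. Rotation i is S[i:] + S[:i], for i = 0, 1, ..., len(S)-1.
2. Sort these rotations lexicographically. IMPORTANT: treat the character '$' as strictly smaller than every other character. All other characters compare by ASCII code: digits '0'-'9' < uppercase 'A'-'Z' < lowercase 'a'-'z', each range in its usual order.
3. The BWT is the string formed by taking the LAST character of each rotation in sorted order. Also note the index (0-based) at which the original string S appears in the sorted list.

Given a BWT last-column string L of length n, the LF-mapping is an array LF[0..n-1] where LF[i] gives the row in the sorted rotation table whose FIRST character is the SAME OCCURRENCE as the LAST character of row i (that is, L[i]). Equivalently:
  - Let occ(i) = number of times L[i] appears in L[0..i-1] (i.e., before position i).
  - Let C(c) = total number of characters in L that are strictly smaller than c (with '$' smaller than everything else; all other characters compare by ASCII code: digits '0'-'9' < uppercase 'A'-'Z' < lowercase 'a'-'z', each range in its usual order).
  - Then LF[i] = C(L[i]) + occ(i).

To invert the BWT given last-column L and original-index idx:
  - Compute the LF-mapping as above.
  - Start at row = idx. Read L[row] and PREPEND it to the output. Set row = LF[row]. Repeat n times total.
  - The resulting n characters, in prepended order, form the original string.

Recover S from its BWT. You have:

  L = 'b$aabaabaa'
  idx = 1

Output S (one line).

Answer: aaaabaabb$

Derivation:
LF mapping: 7 0 1 2 8 3 4 9 5 6
Walk LF starting at row 1, prepending L[row]:
  step 1: row=1, L[1]='$', prepend. Next row=LF[1]=0
  step 2: row=0, L[0]='b', prepend. Next row=LF[0]=7
  step 3: row=7, L[7]='b', prepend. Next row=LF[7]=9
  step 4: row=9, L[9]='a', prepend. Next row=LF[9]=6
  step 5: row=6, L[6]='a', prepend. Next row=LF[6]=4
  step 6: row=4, L[4]='b', prepend. Next row=LF[4]=8
  step 7: row=8, L[8]='a', prepend. Next row=LF[8]=5
  step 8: row=5, L[5]='a', prepend. Next row=LF[5]=3
  step 9: row=3, L[3]='a', prepend. Next row=LF[3]=2
  step 10: row=2, L[2]='a', prepend. Next row=LF[2]=1
Reversed output: aaaabaabb$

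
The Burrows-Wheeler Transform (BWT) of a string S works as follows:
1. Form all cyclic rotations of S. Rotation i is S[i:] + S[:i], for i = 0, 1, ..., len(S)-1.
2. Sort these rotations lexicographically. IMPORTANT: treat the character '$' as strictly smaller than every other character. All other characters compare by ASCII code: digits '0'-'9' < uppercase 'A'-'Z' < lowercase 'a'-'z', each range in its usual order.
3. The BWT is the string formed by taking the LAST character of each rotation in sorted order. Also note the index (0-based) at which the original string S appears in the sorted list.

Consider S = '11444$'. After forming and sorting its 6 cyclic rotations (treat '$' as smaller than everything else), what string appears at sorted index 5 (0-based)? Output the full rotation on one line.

Answer: 444$11

Derivation:
All 6 rotations (rotation i = S[i:]+S[:i]):
  rot[0] = 11444$
  rot[1] = 1444$1
  rot[2] = 444$11
  rot[3] = 44$114
  rot[4] = 4$1144
  rot[5] = $11444
Sorted (with $ < everything):
  sorted[0] = $11444
  sorted[1] = 11444$
  sorted[2] = 1444$1
  sorted[3] = 4$1144
  sorted[4] = 44$114
  sorted[5] = 444$11
sorted[5] = 444$11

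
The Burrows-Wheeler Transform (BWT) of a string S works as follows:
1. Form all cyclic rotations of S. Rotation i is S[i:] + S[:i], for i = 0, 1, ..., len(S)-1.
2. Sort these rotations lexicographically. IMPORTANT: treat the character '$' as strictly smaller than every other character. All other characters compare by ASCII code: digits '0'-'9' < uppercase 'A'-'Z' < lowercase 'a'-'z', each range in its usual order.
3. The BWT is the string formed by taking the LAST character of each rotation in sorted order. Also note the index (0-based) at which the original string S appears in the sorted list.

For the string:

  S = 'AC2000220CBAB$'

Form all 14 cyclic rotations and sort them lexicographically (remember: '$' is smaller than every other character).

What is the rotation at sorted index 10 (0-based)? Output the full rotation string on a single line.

Answer: B$AC2000220CBA

Derivation:
All 14 rotations (rotation i = S[i:]+S[:i]):
  rot[0] = AC2000220CBAB$
  rot[1] = C2000220CBAB$A
  rot[2] = 2000220CBAB$AC
  rot[3] = 000220CBAB$AC2
  rot[4] = 00220CBAB$AC20
  rot[5] = 0220CBAB$AC200
  rot[6] = 220CBAB$AC2000
  rot[7] = 20CBAB$AC20002
  rot[8] = 0CBAB$AC200022
  rot[9] = CBAB$AC2000220
  rot[10] = BAB$AC2000220C
  rot[11] = AB$AC2000220CB
  rot[12] = B$AC2000220CBA
  rot[13] = $AC2000220CBAB
Sorted (with $ < everything):
  sorted[0] = $AC2000220CBAB
  sorted[1] = 000220CBAB$AC2
  sorted[2] = 00220CBAB$AC20
  sorted[3] = 0220CBAB$AC200
  sorted[4] = 0CBAB$AC200022
  sorted[5] = 2000220CBAB$AC
  sorted[6] = 20CBAB$AC20002
  sorted[7] = 220CBAB$AC2000
  sorted[8] = AB$AC2000220CB
  sorted[9] = AC2000220CBAB$
  sorted[10] = B$AC2000220CBA
  sorted[11] = BAB$AC2000220C
  sorted[12] = C2000220CBAB$A
  sorted[13] = CBAB$AC2000220
sorted[10] = B$AC2000220CBA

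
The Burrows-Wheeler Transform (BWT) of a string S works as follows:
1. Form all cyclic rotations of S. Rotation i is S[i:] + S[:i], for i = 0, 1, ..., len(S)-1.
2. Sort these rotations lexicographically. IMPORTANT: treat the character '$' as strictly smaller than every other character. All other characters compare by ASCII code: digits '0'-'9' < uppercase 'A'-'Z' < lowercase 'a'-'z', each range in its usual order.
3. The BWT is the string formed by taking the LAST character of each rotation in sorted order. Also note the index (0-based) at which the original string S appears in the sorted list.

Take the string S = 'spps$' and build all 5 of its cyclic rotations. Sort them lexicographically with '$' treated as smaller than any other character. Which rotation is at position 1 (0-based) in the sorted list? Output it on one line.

Answer: pps$s

Derivation:
All 5 rotations (rotation i = S[i:]+S[:i]):
  rot[0] = spps$
  rot[1] = pps$s
  rot[2] = ps$sp
  rot[3] = s$spp
  rot[4] = $spps
Sorted (with $ < everything):
  sorted[0] = $spps
  sorted[1] = pps$s
  sorted[2] = ps$sp
  sorted[3] = s$spp
  sorted[4] = spps$
sorted[1] = pps$s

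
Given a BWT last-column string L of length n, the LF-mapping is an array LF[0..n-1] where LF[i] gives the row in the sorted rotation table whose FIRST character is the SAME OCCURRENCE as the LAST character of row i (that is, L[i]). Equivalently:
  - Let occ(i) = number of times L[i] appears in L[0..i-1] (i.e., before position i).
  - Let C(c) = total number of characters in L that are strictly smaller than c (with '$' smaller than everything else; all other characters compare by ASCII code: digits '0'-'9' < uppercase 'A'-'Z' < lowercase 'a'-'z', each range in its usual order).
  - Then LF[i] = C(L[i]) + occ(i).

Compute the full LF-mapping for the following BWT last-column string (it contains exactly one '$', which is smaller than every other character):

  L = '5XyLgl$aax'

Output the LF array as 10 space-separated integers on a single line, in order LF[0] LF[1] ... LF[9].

Char counts: '$':1, '5':1, 'L':1, 'X':1, 'a':2, 'g':1, 'l':1, 'x':1, 'y':1
C (first-col start): C('$')=0, C('5')=1, C('L')=2, C('X')=3, C('a')=4, C('g')=6, C('l')=7, C('x')=8, C('y')=9
L[0]='5': occ=0, LF[0]=C('5')+0=1+0=1
L[1]='X': occ=0, LF[1]=C('X')+0=3+0=3
L[2]='y': occ=0, LF[2]=C('y')+0=9+0=9
L[3]='L': occ=0, LF[3]=C('L')+0=2+0=2
L[4]='g': occ=0, LF[4]=C('g')+0=6+0=6
L[5]='l': occ=0, LF[5]=C('l')+0=7+0=7
L[6]='$': occ=0, LF[6]=C('$')+0=0+0=0
L[7]='a': occ=0, LF[7]=C('a')+0=4+0=4
L[8]='a': occ=1, LF[8]=C('a')+1=4+1=5
L[9]='x': occ=0, LF[9]=C('x')+0=8+0=8

Answer: 1 3 9 2 6 7 0 4 5 8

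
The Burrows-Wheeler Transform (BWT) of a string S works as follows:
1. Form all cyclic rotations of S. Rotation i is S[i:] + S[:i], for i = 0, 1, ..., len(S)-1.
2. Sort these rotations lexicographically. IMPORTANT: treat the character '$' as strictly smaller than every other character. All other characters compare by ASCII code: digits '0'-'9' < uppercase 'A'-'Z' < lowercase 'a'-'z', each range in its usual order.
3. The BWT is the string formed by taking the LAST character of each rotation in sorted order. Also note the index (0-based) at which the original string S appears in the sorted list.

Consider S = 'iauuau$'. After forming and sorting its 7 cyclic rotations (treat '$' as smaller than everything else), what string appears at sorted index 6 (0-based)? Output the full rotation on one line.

All 7 rotations (rotation i = S[i:]+S[:i]):
  rot[0] = iauuau$
  rot[1] = auuau$i
  rot[2] = uuau$ia
  rot[3] = uau$iau
  rot[4] = au$iauu
  rot[5] = u$iauua
  rot[6] = $iauuau
Sorted (with $ < everything):
  sorted[0] = $iauuau
  sorted[1] = au$iauu
  sorted[2] = auuau$i
  sorted[3] = iauuau$
  sorted[4] = u$iauua
  sorted[5] = uau$iau
  sorted[6] = uuau$ia
sorted[6] = uuau$ia

Answer: uuau$ia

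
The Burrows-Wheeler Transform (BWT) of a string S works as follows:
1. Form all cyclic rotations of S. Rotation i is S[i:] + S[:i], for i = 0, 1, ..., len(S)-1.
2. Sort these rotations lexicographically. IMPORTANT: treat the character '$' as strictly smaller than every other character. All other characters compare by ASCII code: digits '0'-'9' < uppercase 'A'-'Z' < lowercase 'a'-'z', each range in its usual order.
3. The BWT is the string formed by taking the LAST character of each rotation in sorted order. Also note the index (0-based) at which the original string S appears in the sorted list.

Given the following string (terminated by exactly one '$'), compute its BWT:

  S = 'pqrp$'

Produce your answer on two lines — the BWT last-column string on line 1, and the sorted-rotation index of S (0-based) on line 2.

All 5 rotations (rotation i = S[i:]+S[:i]):
  rot[0] = pqrp$
  rot[1] = qrp$p
  rot[2] = rp$pq
  rot[3] = p$pqr
  rot[4] = $pqrp
Sorted (with $ < everything):
  sorted[0] = $pqrp  (last char: 'p')
  sorted[1] = p$pqr  (last char: 'r')
  sorted[2] = pqrp$  (last char: '$')
  sorted[3] = qrp$p  (last char: 'p')
  sorted[4] = rp$pq  (last char: 'q')
Last column: pr$pq
Original string S is at sorted index 2

Answer: pr$pq
2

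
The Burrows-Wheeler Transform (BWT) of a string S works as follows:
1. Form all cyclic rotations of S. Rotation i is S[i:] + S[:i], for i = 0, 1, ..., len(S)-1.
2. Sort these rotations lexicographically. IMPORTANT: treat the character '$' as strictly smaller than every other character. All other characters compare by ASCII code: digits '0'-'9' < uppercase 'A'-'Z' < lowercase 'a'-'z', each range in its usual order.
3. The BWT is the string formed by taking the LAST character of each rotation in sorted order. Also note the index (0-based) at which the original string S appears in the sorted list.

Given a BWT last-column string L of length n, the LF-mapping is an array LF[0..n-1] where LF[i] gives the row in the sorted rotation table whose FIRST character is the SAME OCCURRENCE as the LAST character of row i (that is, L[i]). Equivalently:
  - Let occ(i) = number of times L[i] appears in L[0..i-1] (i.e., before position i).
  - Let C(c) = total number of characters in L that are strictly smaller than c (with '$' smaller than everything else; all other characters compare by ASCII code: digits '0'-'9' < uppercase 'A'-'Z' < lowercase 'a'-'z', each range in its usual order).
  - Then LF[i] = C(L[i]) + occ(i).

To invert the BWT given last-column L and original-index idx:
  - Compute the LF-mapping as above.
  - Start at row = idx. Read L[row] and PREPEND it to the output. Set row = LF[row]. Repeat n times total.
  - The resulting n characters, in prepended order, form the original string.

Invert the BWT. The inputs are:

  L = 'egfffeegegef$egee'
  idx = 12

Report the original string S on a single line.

LF mapping: 1 13 9 10 11 2 3 14 4 15 5 12 0 6 16 7 8
Walk LF starting at row 12, prepending L[row]:
  step 1: row=12, L[12]='$', prepend. Next row=LF[12]=0
  step 2: row=0, L[0]='e', prepend. Next row=LF[0]=1
  step 3: row=1, L[1]='g', prepend. Next row=LF[1]=13
  step 4: row=13, L[13]='e', prepend. Next row=LF[13]=6
  step 5: row=6, L[6]='e', prepend. Next row=LF[6]=3
  step 6: row=3, L[3]='f', prepend. Next row=LF[3]=10
  step 7: row=10, L[10]='e', prepend. Next row=LF[10]=5
  step 8: row=5, L[5]='e', prepend. Next row=LF[5]=2
  step 9: row=2, L[2]='f', prepend. Next row=LF[2]=9
  step 10: row=9, L[9]='g', prepend. Next row=LF[9]=15
  step 11: row=15, L[15]='e', prepend. Next row=LF[15]=7
  step 12: row=7, L[7]='g', prepend. Next row=LF[7]=14
  step 13: row=14, L[14]='g', prepend. Next row=LF[14]=16
  step 14: row=16, L[16]='e', prepend. Next row=LF[16]=8
  step 15: row=8, L[8]='e', prepend. Next row=LF[8]=4
  step 16: row=4, L[4]='f', prepend. Next row=LF[4]=11
  step 17: row=11, L[11]='f', prepend. Next row=LF[11]=12
Reversed output: ffeeggegfeefeege$

Answer: ffeeggegfeefeege$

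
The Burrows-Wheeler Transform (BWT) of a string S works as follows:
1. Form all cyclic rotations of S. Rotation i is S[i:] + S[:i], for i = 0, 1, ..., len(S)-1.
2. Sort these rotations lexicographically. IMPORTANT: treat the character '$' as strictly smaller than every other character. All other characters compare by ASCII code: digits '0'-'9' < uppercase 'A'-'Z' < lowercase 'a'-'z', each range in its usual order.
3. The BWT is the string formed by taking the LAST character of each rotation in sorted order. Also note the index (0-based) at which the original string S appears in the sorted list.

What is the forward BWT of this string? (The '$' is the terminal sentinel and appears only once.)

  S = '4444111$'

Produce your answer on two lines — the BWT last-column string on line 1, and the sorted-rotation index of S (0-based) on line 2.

Answer: 1114444$
7

Derivation:
All 8 rotations (rotation i = S[i:]+S[:i]):
  rot[0] = 4444111$
  rot[1] = 444111$4
  rot[2] = 44111$44
  rot[3] = 4111$444
  rot[4] = 111$4444
  rot[5] = 11$44441
  rot[6] = 1$444411
  rot[7] = $4444111
Sorted (with $ < everything):
  sorted[0] = $4444111  (last char: '1')
  sorted[1] = 1$444411  (last char: '1')
  sorted[2] = 11$44441  (last char: '1')
  sorted[3] = 111$4444  (last char: '4')
  sorted[4] = 4111$444  (last char: '4')
  sorted[5] = 44111$44  (last char: '4')
  sorted[6] = 444111$4  (last char: '4')
  sorted[7] = 4444111$  (last char: '$')
Last column: 1114444$
Original string S is at sorted index 7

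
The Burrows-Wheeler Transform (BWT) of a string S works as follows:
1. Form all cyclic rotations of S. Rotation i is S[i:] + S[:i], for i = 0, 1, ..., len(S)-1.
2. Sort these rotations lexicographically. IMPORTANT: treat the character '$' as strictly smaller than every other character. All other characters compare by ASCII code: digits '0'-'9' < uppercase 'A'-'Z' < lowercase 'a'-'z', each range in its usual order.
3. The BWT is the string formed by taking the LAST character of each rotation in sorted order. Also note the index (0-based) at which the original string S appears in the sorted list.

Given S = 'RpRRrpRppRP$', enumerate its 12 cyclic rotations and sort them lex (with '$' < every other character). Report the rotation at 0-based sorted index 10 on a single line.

All 12 rotations (rotation i = S[i:]+S[:i]):
  rot[0] = RpRRrpRppRP$
  rot[1] = pRRrpRppRP$R
  rot[2] = RRrpRppRP$Rp
  rot[3] = RrpRppRP$RpR
  rot[4] = rpRppRP$RpRR
  rot[5] = pRppRP$RpRRr
  rot[6] = RppRP$RpRRrp
  rot[7] = ppRP$RpRRrpR
  rot[8] = pRP$RpRRrpRp
  rot[9] = RP$RpRRrpRpp
  rot[10] = P$RpRRrpRppR
  rot[11] = $RpRRrpRppRP
Sorted (with $ < everything):
  sorted[0] = $RpRRrpRppRP
  sorted[1] = P$RpRRrpRppR
  sorted[2] = RP$RpRRrpRpp
  sorted[3] = RRrpRppRP$Rp
  sorted[4] = RpRRrpRppRP$
  sorted[5] = RppRP$RpRRrp
  sorted[6] = RrpRppRP$RpR
  sorted[7] = pRP$RpRRrpRp
  sorted[8] = pRRrpRppRP$R
  sorted[9] = pRppRP$RpRRr
  sorted[10] = ppRP$RpRRrpR
  sorted[11] = rpRppRP$RpRR
sorted[10] = ppRP$RpRRrpR

Answer: ppRP$RpRRrpR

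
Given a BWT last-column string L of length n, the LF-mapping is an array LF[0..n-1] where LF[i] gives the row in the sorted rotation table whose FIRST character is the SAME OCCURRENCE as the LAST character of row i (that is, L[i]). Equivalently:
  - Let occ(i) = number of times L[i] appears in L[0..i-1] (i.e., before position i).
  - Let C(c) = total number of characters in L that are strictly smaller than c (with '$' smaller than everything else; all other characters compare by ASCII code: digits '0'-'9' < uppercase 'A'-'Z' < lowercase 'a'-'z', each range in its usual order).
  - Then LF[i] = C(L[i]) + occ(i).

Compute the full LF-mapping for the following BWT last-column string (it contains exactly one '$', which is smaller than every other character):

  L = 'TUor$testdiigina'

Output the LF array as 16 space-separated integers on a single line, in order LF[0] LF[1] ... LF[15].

Char counts: '$':1, 'T':1, 'U':1, 'a':1, 'd':1, 'e':1, 'g':1, 'i':3, 'n':1, 'o':1, 'r':1, 's':1, 't':2
C (first-col start): C('$')=0, C('T')=1, C('U')=2, C('a')=3, C('d')=4, C('e')=5, C('g')=6, C('i')=7, C('n')=10, C('o')=11, C('r')=12, C('s')=13, C('t')=14
L[0]='T': occ=0, LF[0]=C('T')+0=1+0=1
L[1]='U': occ=0, LF[1]=C('U')+0=2+0=2
L[2]='o': occ=0, LF[2]=C('o')+0=11+0=11
L[3]='r': occ=0, LF[3]=C('r')+0=12+0=12
L[4]='$': occ=0, LF[4]=C('$')+0=0+0=0
L[5]='t': occ=0, LF[5]=C('t')+0=14+0=14
L[6]='e': occ=0, LF[6]=C('e')+0=5+0=5
L[7]='s': occ=0, LF[7]=C('s')+0=13+0=13
L[8]='t': occ=1, LF[8]=C('t')+1=14+1=15
L[9]='d': occ=0, LF[9]=C('d')+0=4+0=4
L[10]='i': occ=0, LF[10]=C('i')+0=7+0=7
L[11]='i': occ=1, LF[11]=C('i')+1=7+1=8
L[12]='g': occ=0, LF[12]=C('g')+0=6+0=6
L[13]='i': occ=2, LF[13]=C('i')+2=7+2=9
L[14]='n': occ=0, LF[14]=C('n')+0=10+0=10
L[15]='a': occ=0, LF[15]=C('a')+0=3+0=3

Answer: 1 2 11 12 0 14 5 13 15 4 7 8 6 9 10 3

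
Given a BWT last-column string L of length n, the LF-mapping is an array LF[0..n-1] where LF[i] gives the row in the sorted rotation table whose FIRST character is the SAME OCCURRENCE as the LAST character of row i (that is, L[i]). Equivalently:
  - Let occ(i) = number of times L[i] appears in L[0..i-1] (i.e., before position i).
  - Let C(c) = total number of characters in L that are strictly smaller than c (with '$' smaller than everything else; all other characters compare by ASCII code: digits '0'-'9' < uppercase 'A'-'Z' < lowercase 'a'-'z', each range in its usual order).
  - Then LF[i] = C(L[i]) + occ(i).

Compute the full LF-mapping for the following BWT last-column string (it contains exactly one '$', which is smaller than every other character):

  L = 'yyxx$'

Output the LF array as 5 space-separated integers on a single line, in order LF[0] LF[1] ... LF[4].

Answer: 3 4 1 2 0

Derivation:
Char counts: '$':1, 'x':2, 'y':2
C (first-col start): C('$')=0, C('x')=1, C('y')=3
L[0]='y': occ=0, LF[0]=C('y')+0=3+0=3
L[1]='y': occ=1, LF[1]=C('y')+1=3+1=4
L[2]='x': occ=0, LF[2]=C('x')+0=1+0=1
L[3]='x': occ=1, LF[3]=C('x')+1=1+1=2
L[4]='$': occ=0, LF[4]=C('$')+0=0+0=0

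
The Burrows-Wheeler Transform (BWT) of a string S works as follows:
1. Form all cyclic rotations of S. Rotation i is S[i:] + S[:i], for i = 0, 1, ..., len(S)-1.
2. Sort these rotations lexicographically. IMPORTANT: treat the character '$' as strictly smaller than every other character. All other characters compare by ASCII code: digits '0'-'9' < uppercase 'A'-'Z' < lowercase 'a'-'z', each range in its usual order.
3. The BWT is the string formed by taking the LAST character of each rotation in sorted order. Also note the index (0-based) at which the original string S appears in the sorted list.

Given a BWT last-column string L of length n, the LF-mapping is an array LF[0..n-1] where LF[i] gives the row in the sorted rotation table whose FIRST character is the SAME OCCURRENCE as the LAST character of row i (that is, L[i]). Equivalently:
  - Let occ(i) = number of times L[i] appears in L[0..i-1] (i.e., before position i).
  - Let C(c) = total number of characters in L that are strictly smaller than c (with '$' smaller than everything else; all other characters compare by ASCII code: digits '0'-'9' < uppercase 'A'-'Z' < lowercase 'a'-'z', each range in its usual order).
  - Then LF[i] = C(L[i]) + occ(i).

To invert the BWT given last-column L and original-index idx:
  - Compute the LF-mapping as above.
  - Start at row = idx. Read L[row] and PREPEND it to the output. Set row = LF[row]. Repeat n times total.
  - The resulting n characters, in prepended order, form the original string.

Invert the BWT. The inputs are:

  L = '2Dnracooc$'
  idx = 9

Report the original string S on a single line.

LF mapping: 1 2 6 9 3 4 7 8 5 0
Walk LF starting at row 9, prepending L[row]:
  step 1: row=9, L[9]='$', prepend. Next row=LF[9]=0
  step 2: row=0, L[0]='2', prepend. Next row=LF[0]=1
  step 3: row=1, L[1]='D', prepend. Next row=LF[1]=2
  step 4: row=2, L[2]='n', prepend. Next row=LF[2]=6
  step 5: row=6, L[6]='o', prepend. Next row=LF[6]=7
  step 6: row=7, L[7]='o', prepend. Next row=LF[7]=8
  step 7: row=8, L[8]='c', prepend. Next row=LF[8]=5
  step 8: row=5, L[5]='c', prepend. Next row=LF[5]=4
  step 9: row=4, L[4]='a', prepend. Next row=LF[4]=3
  step 10: row=3, L[3]='r', prepend. Next row=LF[3]=9
Reversed output: raccoonD2$

Answer: raccoonD2$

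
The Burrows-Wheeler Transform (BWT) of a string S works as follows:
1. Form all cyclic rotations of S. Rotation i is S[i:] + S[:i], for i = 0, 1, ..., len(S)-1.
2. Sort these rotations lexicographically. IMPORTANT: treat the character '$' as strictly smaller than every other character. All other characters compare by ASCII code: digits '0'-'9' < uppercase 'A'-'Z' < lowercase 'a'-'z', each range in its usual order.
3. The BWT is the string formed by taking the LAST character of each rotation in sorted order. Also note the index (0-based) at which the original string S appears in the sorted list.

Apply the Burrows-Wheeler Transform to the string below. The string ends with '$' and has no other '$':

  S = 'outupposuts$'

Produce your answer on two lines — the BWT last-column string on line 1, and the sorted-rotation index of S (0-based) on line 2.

All 12 rotations (rotation i = S[i:]+S[:i]):
  rot[0] = outupposuts$
  rot[1] = utupposuts$o
  rot[2] = tupposuts$ou
  rot[3] = upposuts$out
  rot[4] = pposuts$outu
  rot[5] = posuts$outup
  rot[6] = osuts$outupp
  rot[7] = suts$outuppo
  rot[8] = uts$outuppos
  rot[9] = ts$outupposu
  rot[10] = s$outupposut
  rot[11] = $outupposuts
Sorted (with $ < everything):
  sorted[0] = $outupposuts  (last char: 's')
  sorted[1] = osuts$outupp  (last char: 'p')
  sorted[2] = outupposuts$  (last char: '$')
  sorted[3] = posuts$outup  (last char: 'p')
  sorted[4] = pposuts$outu  (last char: 'u')
  sorted[5] = s$outupposut  (last char: 't')
  sorted[6] = suts$outuppo  (last char: 'o')
  sorted[7] = ts$outupposu  (last char: 'u')
  sorted[8] = tupposuts$ou  (last char: 'u')
  sorted[9] = upposuts$out  (last char: 't')
  sorted[10] = uts$outuppos  (last char: 's')
  sorted[11] = utupposuts$o  (last char: 'o')
Last column: sp$putouutso
Original string S is at sorted index 2

Answer: sp$putouutso
2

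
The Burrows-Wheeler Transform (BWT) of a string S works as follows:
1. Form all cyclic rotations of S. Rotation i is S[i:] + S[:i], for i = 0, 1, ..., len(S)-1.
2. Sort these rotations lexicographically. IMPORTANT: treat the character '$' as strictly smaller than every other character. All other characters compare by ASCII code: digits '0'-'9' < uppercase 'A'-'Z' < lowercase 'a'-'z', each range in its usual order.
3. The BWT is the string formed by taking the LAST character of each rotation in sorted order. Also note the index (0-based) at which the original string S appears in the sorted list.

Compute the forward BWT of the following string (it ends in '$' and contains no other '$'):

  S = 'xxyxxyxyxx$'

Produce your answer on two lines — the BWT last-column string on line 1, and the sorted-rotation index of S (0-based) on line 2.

Answer: xxy$yyxxxxx
3

Derivation:
All 11 rotations (rotation i = S[i:]+S[:i]):
  rot[0] = xxyxxyxyxx$
  rot[1] = xyxxyxyxx$x
  rot[2] = yxxyxyxx$xx
  rot[3] = xxyxyxx$xxy
  rot[4] = xyxyxx$xxyx
  rot[5] = yxyxx$xxyxx
  rot[6] = xyxx$xxyxxy
  rot[7] = yxx$xxyxxyx
  rot[8] = xx$xxyxxyxy
  rot[9] = x$xxyxxyxyx
  rot[10] = $xxyxxyxyxx
Sorted (with $ < everything):
  sorted[0] = $xxyxxyxyxx  (last char: 'x')
  sorted[1] = x$xxyxxyxyx  (last char: 'x')
  sorted[2] = xx$xxyxxyxy  (last char: 'y')
  sorted[3] = xxyxxyxyxx$  (last char: '$')
  sorted[4] = xxyxyxx$xxy  (last char: 'y')
  sorted[5] = xyxx$xxyxxy  (last char: 'y')
  sorted[6] = xyxxyxyxx$x  (last char: 'x')
  sorted[7] = xyxyxx$xxyx  (last char: 'x')
  sorted[8] = yxx$xxyxxyx  (last char: 'x')
  sorted[9] = yxxyxyxx$xx  (last char: 'x')
  sorted[10] = yxyxx$xxyxx  (last char: 'x')
Last column: xxy$yyxxxxx
Original string S is at sorted index 3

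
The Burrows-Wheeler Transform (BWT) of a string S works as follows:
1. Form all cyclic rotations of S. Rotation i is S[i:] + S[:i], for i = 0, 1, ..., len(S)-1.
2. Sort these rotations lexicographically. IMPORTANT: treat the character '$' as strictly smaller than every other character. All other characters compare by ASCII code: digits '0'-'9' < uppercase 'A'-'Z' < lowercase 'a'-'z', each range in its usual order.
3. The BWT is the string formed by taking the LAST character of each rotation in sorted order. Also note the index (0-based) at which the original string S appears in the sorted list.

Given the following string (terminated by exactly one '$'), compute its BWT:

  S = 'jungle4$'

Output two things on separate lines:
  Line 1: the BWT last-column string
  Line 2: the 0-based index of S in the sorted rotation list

All 8 rotations (rotation i = S[i:]+S[:i]):
  rot[0] = jungle4$
  rot[1] = ungle4$j
  rot[2] = ngle4$ju
  rot[3] = gle4$jun
  rot[4] = le4$jung
  rot[5] = e4$jungl
  rot[6] = 4$jungle
  rot[7] = $jungle4
Sorted (with $ < everything):
  sorted[0] = $jungle4  (last char: '4')
  sorted[1] = 4$jungle  (last char: 'e')
  sorted[2] = e4$jungl  (last char: 'l')
  sorted[3] = gle4$jun  (last char: 'n')
  sorted[4] = jungle4$  (last char: '$')
  sorted[5] = le4$jung  (last char: 'g')
  sorted[6] = ngle4$ju  (last char: 'u')
  sorted[7] = ungle4$j  (last char: 'j')
Last column: 4eln$guj
Original string S is at sorted index 4

Answer: 4eln$guj
4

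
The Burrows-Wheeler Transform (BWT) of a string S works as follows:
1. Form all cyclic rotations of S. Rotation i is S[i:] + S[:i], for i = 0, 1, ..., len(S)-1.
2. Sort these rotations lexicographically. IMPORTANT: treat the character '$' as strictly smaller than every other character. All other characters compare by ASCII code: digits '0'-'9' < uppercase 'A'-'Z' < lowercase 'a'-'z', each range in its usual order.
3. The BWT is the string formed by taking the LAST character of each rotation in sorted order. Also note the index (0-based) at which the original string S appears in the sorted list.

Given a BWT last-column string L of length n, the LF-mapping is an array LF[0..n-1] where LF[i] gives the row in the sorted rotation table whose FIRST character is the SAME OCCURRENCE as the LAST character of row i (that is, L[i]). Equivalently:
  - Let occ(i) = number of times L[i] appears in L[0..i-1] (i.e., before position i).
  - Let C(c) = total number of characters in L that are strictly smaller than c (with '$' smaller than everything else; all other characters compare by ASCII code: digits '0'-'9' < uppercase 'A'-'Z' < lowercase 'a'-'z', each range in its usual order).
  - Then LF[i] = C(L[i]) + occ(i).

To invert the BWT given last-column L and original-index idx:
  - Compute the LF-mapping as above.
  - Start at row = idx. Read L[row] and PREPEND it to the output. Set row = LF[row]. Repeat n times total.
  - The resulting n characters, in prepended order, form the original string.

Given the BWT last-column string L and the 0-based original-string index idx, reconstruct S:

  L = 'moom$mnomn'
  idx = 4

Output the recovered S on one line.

LF mapping: 1 7 8 2 0 3 5 9 4 6
Walk LF starting at row 4, prepending L[row]:
  step 1: row=4, L[4]='$', prepend. Next row=LF[4]=0
  step 2: row=0, L[0]='m', prepend. Next row=LF[0]=1
  step 3: row=1, L[1]='o', prepend. Next row=LF[1]=7
  step 4: row=7, L[7]='o', prepend. Next row=LF[7]=9
  step 5: row=9, L[9]='n', prepend. Next row=LF[9]=6
  step 6: row=6, L[6]='n', prepend. Next row=LF[6]=5
  step 7: row=5, L[5]='m', prepend. Next row=LF[5]=3
  step 8: row=3, L[3]='m', prepend. Next row=LF[3]=2
  step 9: row=2, L[2]='o', prepend. Next row=LF[2]=8
  step 10: row=8, L[8]='m', prepend. Next row=LF[8]=4
Reversed output: mommnnoom$

Answer: mommnnoom$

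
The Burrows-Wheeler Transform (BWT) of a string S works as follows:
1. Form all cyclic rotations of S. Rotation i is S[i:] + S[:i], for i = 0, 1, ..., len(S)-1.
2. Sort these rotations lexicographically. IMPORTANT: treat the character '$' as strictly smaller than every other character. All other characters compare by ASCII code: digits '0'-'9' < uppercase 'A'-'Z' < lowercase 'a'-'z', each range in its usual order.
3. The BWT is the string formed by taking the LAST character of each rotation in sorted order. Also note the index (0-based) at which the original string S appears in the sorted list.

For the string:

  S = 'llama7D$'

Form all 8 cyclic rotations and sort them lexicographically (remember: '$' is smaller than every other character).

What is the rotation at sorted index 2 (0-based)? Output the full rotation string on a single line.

All 8 rotations (rotation i = S[i:]+S[:i]):
  rot[0] = llama7D$
  rot[1] = lama7D$l
  rot[2] = ama7D$ll
  rot[3] = ma7D$lla
  rot[4] = a7D$llam
  rot[5] = 7D$llama
  rot[6] = D$llama7
  rot[7] = $llama7D
Sorted (with $ < everything):
  sorted[0] = $llama7D
  sorted[1] = 7D$llama
  sorted[2] = D$llama7
  sorted[3] = a7D$llam
  sorted[4] = ama7D$ll
  sorted[5] = lama7D$l
  sorted[6] = llama7D$
  sorted[7] = ma7D$lla
sorted[2] = D$llama7

Answer: D$llama7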